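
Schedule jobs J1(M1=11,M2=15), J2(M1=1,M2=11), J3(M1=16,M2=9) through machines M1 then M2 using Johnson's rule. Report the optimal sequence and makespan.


Johnson's rule:
Group 1 (M1≤M2, sort by M1): ['J2', 'J1']
Group 2 (M1>M2, sort desc M2): ['J3']
Sequence: J2 → J1 → J3
Makespan calculation:
  J2: M1 done=1, M2 done=12
  J1: M1 done=12, M2 done=27
  J3: M1 done=28, M2 done=37
= Sequence: J2 → J1 → J3, Makespan: 37


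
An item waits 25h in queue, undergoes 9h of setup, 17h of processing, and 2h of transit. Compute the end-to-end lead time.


Lead time = queue + setup + processing + transit
= 25 + 9 + 17 + 2
= 53 hours


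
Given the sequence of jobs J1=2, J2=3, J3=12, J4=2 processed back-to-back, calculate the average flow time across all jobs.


Completion times:
  J1: completes at 2
  J2: completes at 5
  J3: completes at 17
  J4: completes at 19
Sum = 43
Average = 43/4
= 10.75


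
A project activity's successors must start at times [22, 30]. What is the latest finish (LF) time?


LF = min of all successor start times
Successors start at: [22, 30]
LF = min(22, 30)
= 22


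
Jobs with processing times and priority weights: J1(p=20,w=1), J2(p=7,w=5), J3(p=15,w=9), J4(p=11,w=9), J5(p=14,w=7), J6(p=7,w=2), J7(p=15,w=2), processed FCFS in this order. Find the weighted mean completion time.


Completion times:
  J1: C=20, w×C=1×20=20
  J2: C=27, w×C=5×27=135
  J3: C=42, w×C=9×42=378
  J4: C=53, w×C=9×53=477
  J5: C=67, w×C=7×67=469
  J6: C=74, w×C=2×74=148
  J7: C=89, w×C=2×89=178
Sum w×C = 1805
Sum w = 35
Weighted avg = 1805/35
= 51.57


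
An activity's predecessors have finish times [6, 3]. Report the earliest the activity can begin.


ES = max of all predecessor completion times
Predecessors: [6, 3]
ES = max(6, 3)
= 6


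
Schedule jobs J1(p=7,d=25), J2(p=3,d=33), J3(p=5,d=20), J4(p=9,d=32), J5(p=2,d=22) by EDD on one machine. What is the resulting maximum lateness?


EDD order: J3 → J5 → J1 → J4 → J2
Completion and lateness:
  J3: C=5, d=20, L=5-20=-15
  J5: C=7, d=22, L=7-22=-15
  J1: C=14, d=25, L=14-25=-11
  J4: C=23, d=32, L=23-32=-9
  J2: C=26, d=33, L=26-33=-7
Lmax = max(-15, -15, -11, -9, -7)
= -7


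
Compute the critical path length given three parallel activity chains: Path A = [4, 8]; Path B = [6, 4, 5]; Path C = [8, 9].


Path A: 4 + 8 = 12
Path B: 6 + 4 + 5 = 15
Path C: 8 + 9 = 17
Critical path = longest = max(12, 15, 17)
= 17 (Path C)


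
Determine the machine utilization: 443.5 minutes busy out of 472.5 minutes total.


Utilization = busy / total × 100
= 443.5 / 472.5 × 100
= 93.9%


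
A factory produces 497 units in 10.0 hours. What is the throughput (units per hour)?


Throughput = units / time
= 497 / 10.0
= 49.7 units/hour


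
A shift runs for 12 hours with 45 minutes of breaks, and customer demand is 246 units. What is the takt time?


Available = 12×60 - 45 = 675 min
Takt time = 675 / 246
= 2.74 min/unit


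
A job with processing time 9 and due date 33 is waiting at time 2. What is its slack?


Slack = due - current_time - processing
= 33 - 2 - 9
= 22


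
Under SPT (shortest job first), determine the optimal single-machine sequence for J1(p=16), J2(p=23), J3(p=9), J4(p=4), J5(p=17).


SPT: sort by shortest processing time
  J4: p=4
  J3: p=9
  J1: p=16
  J5: p=17
  J2: p=23
Order: J4 → J3 → J1 → J5 → J2


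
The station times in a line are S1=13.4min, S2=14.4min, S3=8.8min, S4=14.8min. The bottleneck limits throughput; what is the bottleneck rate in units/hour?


Bottleneck = longest station time
Station times: [13.4, 14.4, 8.8, 14.8]
Max = 14.8 min
Rate = 60 / 14.8
= 4.05 units/hour (bottleneck: 14.8min)


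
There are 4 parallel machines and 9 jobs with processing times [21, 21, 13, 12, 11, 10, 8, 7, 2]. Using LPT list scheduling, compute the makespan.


Jobs (LPT sorted): [21, 21, 13, 12, 11, 10, 8, 7, 2]
Machines: 4
  J=21 → Machine 1 (load: 0+21=21)
  J=21 → Machine 2 (load: 0+21=21)
  J=13 → Machine 3 (load: 0+13=13)
  J=12 → Machine 4 (load: 0+12=12)
  J=11 → Machine 4 (load: 12+11=23)
  J=10 → Machine 3 (load: 13+10=23)
  J=8 → Machine 1 (load: 21+8=29)
  J=7 → Machine 2 (load: 21+7=28)
  J=2 → Machine 3 (load: 23+2=25)
Machine loads: [29, 28, 25, 23]
Makespan = max = 29 time units


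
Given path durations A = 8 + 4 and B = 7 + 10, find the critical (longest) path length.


Path A: 8 + 4 = 12
Path B: 7 + 10 = 17
Critical path = longest = max(12, 17)
= 17 (Path B)


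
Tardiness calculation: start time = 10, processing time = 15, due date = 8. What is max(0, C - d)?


Completion = start + processing = 10 + 15 = 25
Tardiness = max(0, C - d) = max(0, 25 - 8)
= max(0, 17)
= 17


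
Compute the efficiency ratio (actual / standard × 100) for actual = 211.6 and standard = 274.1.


Efficiency = (actual / standard) × 100
= (211.6 / 274.1) × 100
= 77.2%


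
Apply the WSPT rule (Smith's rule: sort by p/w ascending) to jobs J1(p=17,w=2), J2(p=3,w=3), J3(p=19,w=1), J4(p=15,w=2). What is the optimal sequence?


WSPT (Smith's rule): sort by p/w ascending
  J2: p/w = 3/3 = 1.000
  J4: p/w = 15/2 = 7.500
  J1: p/w = 17/2 = 8.500
  J3: p/w = 19/1 = 19.000
Order: J2 → J4 → J1 → J3


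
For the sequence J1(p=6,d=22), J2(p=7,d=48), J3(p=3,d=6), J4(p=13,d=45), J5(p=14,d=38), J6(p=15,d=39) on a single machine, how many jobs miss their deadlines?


Completion vs due date:
  J1: C=6, d=22 → on time
  J2: C=13, d=48 → on time
  J3: C=16, d=6 → TARDY
  J4: C=29, d=45 → on time
  J5: C=43, d=38 → TARDY
  J6: C=58, d=39 → TARDY
Tardy jobs: J3, J5, J6
Count = 3


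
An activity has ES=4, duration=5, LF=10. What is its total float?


EF = ES + duration = 4 + 5 = 9
LS = LF - duration = 10 - 5 = 5
Total Float = LF - EF = 10 - 9
(or LS - ES = 5 - 4)
= 1


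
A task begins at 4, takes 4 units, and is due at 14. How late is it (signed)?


Completion = 4 + 4 = 8
Lateness = C - d = 8 - 14
= -6


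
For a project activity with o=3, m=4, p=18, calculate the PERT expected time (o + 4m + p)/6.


te = (o + 4m + p) / 6
= (3 + 4×4 + 18) / 6
= (3 + 16 + 18) / 6
= 37 / 6
= 6.17


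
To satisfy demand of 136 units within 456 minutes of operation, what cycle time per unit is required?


Cycle time = available time / demand
= 456 / 136
= 3.35 min/unit


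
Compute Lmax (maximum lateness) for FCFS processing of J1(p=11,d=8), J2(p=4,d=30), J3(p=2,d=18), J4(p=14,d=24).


Lateness per job (L = C - d):
  J1: C=11, d=8, L=3
  J2: C=15, d=30, L=-15
  J3: C=17, d=18, L=-1
  J4: C=31, d=24, L=7
Lmax = max(3, -15, -1, 7)
= 7


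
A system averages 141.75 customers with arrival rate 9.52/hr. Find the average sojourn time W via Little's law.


Little's law: L = λW → W = L / λ
= 141.75 / 9.52
= 14.89 hours


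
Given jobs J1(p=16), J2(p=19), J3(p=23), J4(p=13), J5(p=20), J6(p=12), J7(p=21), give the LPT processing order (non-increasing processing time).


LPT: sort by longest processing time first
  J3: p=23
  J7: p=21
  J5: p=20
  J2: p=19
  J1: p=16
  J4: p=13
  J6: p=12
Order: J3 → J7 → J5 → J2 → J1 → J4 → J6


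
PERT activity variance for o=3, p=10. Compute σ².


σ² = ((p - o) / 6)² = (p - o)² / 36
= (10 - 3)² / 36
= 7² / 36
= 49 / 36
= 1.3611


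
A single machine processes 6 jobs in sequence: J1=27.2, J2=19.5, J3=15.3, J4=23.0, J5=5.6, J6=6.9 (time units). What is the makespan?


Sequential makespan: sum all processing times
= 27.2 + 19.5 + 15.3 + 23.0 + 5.6 + 6.9
= 97.5 time units


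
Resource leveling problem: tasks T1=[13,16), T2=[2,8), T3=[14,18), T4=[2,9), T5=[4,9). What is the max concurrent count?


Check each time point for overlaps:
  t=4: 3 tasks active (T2, T4, T5)
Max concurrent = 3


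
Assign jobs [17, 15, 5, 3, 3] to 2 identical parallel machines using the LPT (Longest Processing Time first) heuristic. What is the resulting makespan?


Jobs (LPT sorted): [17, 15, 5, 3, 3]
Machines: 2
  J=17 → Machine 1 (load: 0+17=17)
  J=15 → Machine 2 (load: 0+15=15)
  J=5 → Machine 2 (load: 15+5=20)
  J=3 → Machine 1 (load: 17+3=20)
  J=3 → Machine 1 (load: 20+3=23)
Machine loads: [23, 20]
Makespan = max = 23 time units


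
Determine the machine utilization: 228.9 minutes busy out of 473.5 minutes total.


Utilization = busy / total × 100
= 228.9 / 473.5 × 100
= 48.3%


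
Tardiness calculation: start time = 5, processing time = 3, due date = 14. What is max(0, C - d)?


Completion = start + processing = 5 + 3 = 8
Tardiness = max(0, C - d) = max(0, 8 - 14)
= max(0, -6)
= 0


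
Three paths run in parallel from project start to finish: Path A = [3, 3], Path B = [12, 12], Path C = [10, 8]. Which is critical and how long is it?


Path A: 3 + 3 = 6
Path B: 12 + 12 = 24
Path C: 10 + 8 = 18
Critical path = longest = max(6, 24, 18)
= 24 (Path B)


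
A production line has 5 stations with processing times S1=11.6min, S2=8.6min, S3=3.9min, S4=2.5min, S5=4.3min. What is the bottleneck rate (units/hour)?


Bottleneck = longest station time
Station times: [11.6, 8.6, 3.9, 2.5, 4.3]
Max = 11.6 min
Rate = 60 / 11.6
= 5.17 units/hour (bottleneck: 11.6min)


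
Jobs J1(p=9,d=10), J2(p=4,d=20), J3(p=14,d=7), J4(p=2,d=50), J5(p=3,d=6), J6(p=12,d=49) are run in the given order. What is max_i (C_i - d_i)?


Lateness per job (L = C - d):
  J1: C=9, d=10, L=-1
  J2: C=13, d=20, L=-7
  J3: C=27, d=7, L=20
  J4: C=29, d=50, L=-21
  J5: C=32, d=6, L=26
  J6: C=44, d=49, L=-5
Lmax = max(-1, -7, 20, -21, 26, -5)
= 26


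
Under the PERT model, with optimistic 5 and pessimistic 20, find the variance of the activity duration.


σ² = ((p - o) / 6)² = (p - o)² / 36
= (20 - 5)² / 36
= 15² / 36
= 225 / 36
= 6.2500


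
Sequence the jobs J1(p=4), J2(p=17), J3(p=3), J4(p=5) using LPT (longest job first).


LPT: sort by longest processing time first
  J2: p=17
  J4: p=5
  J1: p=4
  J3: p=3
Order: J2 → J4 → J1 → J3


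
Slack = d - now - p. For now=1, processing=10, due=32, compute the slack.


Slack = due - current_time - processing
= 32 - 1 - 10
= 21


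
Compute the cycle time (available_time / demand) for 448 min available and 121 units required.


Cycle time = available time / demand
= 448 / 121
= 3.70 min/unit


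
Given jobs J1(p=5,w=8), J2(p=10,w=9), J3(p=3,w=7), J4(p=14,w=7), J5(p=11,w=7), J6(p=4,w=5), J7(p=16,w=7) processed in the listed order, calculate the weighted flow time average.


Completion times:
  J1: C=5, w×C=8×5=40
  J2: C=15, w×C=9×15=135
  J3: C=18, w×C=7×18=126
  J4: C=32, w×C=7×32=224
  J5: C=43, w×C=7×43=301
  J6: C=47, w×C=5×47=235
  J7: C=63, w×C=7×63=441
Sum w×C = 1502
Sum w = 50
Weighted avg = 1502/50
= 30.04


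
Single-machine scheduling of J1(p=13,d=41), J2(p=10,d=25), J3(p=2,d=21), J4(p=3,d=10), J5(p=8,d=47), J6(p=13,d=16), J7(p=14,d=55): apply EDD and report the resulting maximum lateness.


EDD order: J4 → J6 → J3 → J2 → J1 → J5 → J7
Completion and lateness:
  J4: C=3, d=10, L=3-10=-7
  J6: C=16, d=16, L=16-16=0
  J3: C=18, d=21, L=18-21=-3
  J2: C=28, d=25, L=28-25=3
  J1: C=41, d=41, L=41-41=0
  J5: C=49, d=47, L=49-47=2
  J7: C=63, d=55, L=63-55=8
Lmax = max(-7, 0, -3, 3, 0, 2, 8)
= 8


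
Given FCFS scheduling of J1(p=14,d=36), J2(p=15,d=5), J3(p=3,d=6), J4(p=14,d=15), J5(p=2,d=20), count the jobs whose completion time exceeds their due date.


Completion vs due date:
  J1: C=14, d=36 → on time
  J2: C=29, d=5 → TARDY
  J3: C=32, d=6 → TARDY
  J4: C=46, d=15 → TARDY
  J5: C=48, d=20 → TARDY
Tardy jobs: J2, J3, J4, J5
Count = 4


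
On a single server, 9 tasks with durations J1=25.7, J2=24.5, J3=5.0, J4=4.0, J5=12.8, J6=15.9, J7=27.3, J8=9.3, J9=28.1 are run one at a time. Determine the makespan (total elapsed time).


Sequential makespan: sum all processing times
= 25.7 + 24.5 + 5.0 + 4.0 + 12.8 + 15.9 + 27.3 + 9.3 + 28.1
= 152.6 time units


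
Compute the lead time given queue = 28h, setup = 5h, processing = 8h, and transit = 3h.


Lead time = queue + setup + processing + transit
= 28 + 5 + 8 + 3
= 44 hours


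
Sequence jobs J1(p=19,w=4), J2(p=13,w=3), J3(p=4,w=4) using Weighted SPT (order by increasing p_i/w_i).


WSPT (Smith's rule): sort by p/w ascending
  J3: p/w = 4/4 = 1.000
  J2: p/w = 13/3 = 4.333
  J1: p/w = 19/4 = 4.750
Order: J3 → J2 → J1


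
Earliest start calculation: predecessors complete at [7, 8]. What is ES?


ES = max of all predecessor completion times
Predecessors: [7, 8]
ES = max(7, 8)
= 8


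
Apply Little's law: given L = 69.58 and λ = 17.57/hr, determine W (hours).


Little's law: L = λW → W = L / λ
= 69.58 / 17.57
= 3.96 hours


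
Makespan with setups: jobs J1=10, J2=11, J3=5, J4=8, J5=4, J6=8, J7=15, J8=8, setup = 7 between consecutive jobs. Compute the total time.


Makespan = Σ processing + (n-1) × setup
= (10 + 11 + 5 + 8 + 4 + 8 + 15 + 8) + (8-1)×7
= 69 + 49
= 118 time units


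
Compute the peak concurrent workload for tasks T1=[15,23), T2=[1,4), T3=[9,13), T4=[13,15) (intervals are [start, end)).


Check each time point for overlaps:
  t=1: 1 tasks active (T2)
Max concurrent = 1


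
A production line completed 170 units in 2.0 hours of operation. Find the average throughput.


Throughput = units / time
= 170 / 2.0
= 85.0 units/hour


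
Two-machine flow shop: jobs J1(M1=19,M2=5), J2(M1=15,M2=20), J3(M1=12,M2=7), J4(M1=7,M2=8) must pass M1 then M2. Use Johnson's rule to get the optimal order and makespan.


Johnson's rule:
Group 1 (M1≤M2, sort by M1): ['J4', 'J2']
Group 2 (M1>M2, sort desc M2): ['J3', 'J1']
Sequence: J4 → J2 → J3 → J1
Makespan calculation:
  J4: M1 done=7, M2 done=15
  J2: M1 done=22, M2 done=42
  J3: M1 done=34, M2 done=49
  J1: M1 done=53, M2 done=58
= Sequence: J4 → J2 → J3 → J1, Makespan: 58


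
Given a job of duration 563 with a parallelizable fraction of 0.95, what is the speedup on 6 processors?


Amdahl's law: T_p = T × ((1-p) + p/N)
= 563 × ((1-0.95) + 0.95/6)
= 563 × (0.05 + 0.1583)
= 563 × 0.2083
= 117.29
Speedup = 563/117.29
= 4.80×


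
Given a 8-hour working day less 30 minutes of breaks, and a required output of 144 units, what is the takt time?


Available = 8×60 - 30 = 450 min
Takt time = 450 / 144
= 3.12 min/unit


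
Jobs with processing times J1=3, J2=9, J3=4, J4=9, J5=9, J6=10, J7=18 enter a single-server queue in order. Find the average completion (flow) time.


Completion times:
  J1: completes at 3
  J2: completes at 12
  J3: completes at 16
  J4: completes at 25
  J5: completes at 34
  J6: completes at 44
  J7: completes at 62
Sum = 196
Average = 196/7
= 28.00


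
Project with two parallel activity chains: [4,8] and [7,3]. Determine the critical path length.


Path A: 4 + 8 = 12
Path B: 7 + 3 = 10
Critical path = longest = max(12, 10)
= 12 (Path A)


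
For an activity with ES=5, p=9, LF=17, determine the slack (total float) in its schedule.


EF = ES + duration = 5 + 9 = 14
LS = LF - duration = 17 - 9 = 8
Total Float = LF - EF = 17 - 14
(or LS - ES = 8 - 5)
= 3


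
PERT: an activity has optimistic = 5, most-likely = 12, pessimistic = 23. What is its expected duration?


te = (o + 4m + p) / 6
= (5 + 4×12 + 23) / 6
= (5 + 48 + 23) / 6
= 76 / 6
= 12.67


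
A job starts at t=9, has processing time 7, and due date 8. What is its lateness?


Completion = 9 + 7 = 16
Lateness = C - d = 16 - 8
= 8


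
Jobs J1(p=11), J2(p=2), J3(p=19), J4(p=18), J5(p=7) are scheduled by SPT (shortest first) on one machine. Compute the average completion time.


SPT order: J2 → J5 → J1 → J4 → J3
Completion times:
  J2: C=2
  J5: C=9
  J1: C=20
  J4: C=38
  J3: C=57
Sum = 126, n = 5
Mean flow = 126/5
= 25.20


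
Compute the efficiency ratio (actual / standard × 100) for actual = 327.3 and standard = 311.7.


Efficiency = (actual / standard) × 100
= (327.3 / 311.7) × 100
= 105.0%


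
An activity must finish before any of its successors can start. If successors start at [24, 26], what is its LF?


LF = min of all successor start times
Successors start at: [24, 26]
LF = min(24, 26)
= 24


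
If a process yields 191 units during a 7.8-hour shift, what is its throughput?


Throughput = units / time
= 191 / 7.8
= 24.5 units/hour


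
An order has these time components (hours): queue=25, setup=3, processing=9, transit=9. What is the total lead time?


Lead time = queue + setup + processing + transit
= 25 + 3 + 9 + 9
= 46 hours


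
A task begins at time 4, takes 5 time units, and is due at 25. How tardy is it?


Completion = start + processing = 4 + 5 = 9
Tardiness = max(0, C - d) = max(0, 9 - 25)
= max(0, -16)
= 0


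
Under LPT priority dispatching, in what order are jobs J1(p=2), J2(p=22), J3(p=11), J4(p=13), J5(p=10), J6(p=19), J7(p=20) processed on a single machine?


LPT: sort by longest processing time first
  J2: p=22
  J7: p=20
  J6: p=19
  J4: p=13
  J3: p=11
  J5: p=10
  J1: p=2
Order: J2 → J7 → J6 → J4 → J3 → J5 → J1


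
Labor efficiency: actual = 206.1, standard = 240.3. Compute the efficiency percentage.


Efficiency = (actual / standard) × 100
= (206.1 / 240.3) × 100
= 85.8%


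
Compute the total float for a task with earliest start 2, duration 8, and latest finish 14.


EF = ES + duration = 2 + 8 = 10
LS = LF - duration = 14 - 8 = 6
Total Float = LF - EF = 14 - 10
(or LS - ES = 6 - 2)
= 4


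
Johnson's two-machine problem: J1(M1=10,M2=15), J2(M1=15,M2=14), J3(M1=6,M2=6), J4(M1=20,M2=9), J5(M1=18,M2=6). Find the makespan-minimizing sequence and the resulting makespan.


Johnson's rule:
Group 1 (M1≤M2, sort by M1): ['J3', 'J1']
Group 2 (M1>M2, sort desc M2): ['J2', 'J4', 'J5']
Sequence: J3 → J1 → J2 → J4 → J5
Makespan calculation:
  J3: M1 done=6, M2 done=12
  J1: M1 done=16, M2 done=31
  J2: M1 done=31, M2 done=45
  J4: M1 done=51, M2 done=60
  J5: M1 done=69, M2 done=75
= Sequence: J3 → J1 → J2 → J4 → J5, Makespan: 75


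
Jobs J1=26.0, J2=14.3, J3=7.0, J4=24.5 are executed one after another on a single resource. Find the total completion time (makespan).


Sequential makespan: sum all processing times
= 26.0 + 14.3 + 7.0 + 24.5
= 71.8 time units


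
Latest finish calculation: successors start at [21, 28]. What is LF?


LF = min of all successor start times
Successors start at: [21, 28]
LF = min(21, 28)
= 21


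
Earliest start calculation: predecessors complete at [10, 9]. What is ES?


ES = max of all predecessor completion times
Predecessors: [10, 9]
ES = max(10, 9)
= 10


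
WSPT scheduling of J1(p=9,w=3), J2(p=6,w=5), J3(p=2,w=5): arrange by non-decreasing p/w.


WSPT (Smith's rule): sort by p/w ascending
  J3: p/w = 2/5 = 0.400
  J2: p/w = 6/5 = 1.200
  J1: p/w = 9/3 = 3.000
Order: J3 → J2 → J1


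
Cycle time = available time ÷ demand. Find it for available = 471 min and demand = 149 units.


Cycle time = available time / demand
= 471 / 149
= 3.16 min/unit


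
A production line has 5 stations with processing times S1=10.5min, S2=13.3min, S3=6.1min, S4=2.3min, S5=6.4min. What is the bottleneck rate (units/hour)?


Bottleneck = longest station time
Station times: [10.5, 13.3, 6.1, 2.3, 6.4]
Max = 13.3 min
Rate = 60 / 13.3
= 4.51 units/hour (bottleneck: 13.3min)


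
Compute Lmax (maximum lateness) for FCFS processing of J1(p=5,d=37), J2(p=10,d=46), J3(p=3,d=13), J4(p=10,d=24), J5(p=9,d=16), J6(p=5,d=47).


Lateness per job (L = C - d):
  J1: C=5, d=37, L=-32
  J2: C=15, d=46, L=-31
  J3: C=18, d=13, L=5
  J4: C=28, d=24, L=4
  J5: C=37, d=16, L=21
  J6: C=42, d=47, L=-5
Lmax = max(-32, -31, 5, 4, 21, -5)
= 21


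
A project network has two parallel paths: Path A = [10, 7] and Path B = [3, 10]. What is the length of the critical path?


Path A: 10 + 7 = 17
Path B: 3 + 10 = 13
Critical path = longest = max(17, 13)
= 17 (Path A)


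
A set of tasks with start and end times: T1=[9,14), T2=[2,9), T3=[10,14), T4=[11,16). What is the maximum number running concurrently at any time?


Check each time point for overlaps:
  t=11: 3 tasks active (T1, T3, T4)
Max concurrent = 3


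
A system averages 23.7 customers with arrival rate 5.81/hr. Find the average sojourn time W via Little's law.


Little's law: L = λW → W = L / λ
= 23.7 / 5.81
= 4.08 hours


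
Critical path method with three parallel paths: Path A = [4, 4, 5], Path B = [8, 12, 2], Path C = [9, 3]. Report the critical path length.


Path A: 4 + 4 + 5 = 13
Path B: 8 + 12 + 2 = 22
Path C: 9 + 3 = 12
Critical path = longest = max(13, 22, 12)
= 22 (Path B)


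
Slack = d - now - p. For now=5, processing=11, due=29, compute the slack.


Slack = due - current_time - processing
= 29 - 5 - 11
= 13


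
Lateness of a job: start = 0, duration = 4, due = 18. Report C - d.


Completion = 0 + 4 = 4
Lateness = C - d = 4 - 18
= -14


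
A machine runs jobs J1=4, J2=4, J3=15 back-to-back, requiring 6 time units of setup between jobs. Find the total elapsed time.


Makespan = Σ processing + (n-1) × setup
= (4 + 4 + 15) + (3-1)×6
= 23 + 12
= 35 time units


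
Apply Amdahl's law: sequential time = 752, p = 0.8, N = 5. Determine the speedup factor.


Amdahl's law: T_p = T × ((1-p) + p/N)
= 752 × ((1-0.8) + 0.8/5)
= 752 × (0.20 + 0.1600)
= 752 × 0.3600
= 270.72
Speedup = 752/270.72
= 2.78×


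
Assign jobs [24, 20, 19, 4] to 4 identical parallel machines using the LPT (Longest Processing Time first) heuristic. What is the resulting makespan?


Jobs (LPT sorted): [24, 20, 19, 4]
Machines: 4
  J=24 → Machine 1 (load: 0+24=24)
  J=20 → Machine 2 (load: 0+20=20)
  J=19 → Machine 3 (load: 0+19=19)
  J=4 → Machine 4 (load: 0+4=4)
Machine loads: [24, 20, 19, 4]
Makespan = max = 24 time units


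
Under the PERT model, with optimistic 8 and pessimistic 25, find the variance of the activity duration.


σ² = ((p - o) / 6)² = (p - o)² / 36
= (25 - 8)² / 36
= 17² / 36
= 289 / 36
= 8.0278


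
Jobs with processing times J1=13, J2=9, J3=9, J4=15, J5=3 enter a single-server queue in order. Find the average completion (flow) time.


Completion times:
  J1: completes at 13
  J2: completes at 22
  J3: completes at 31
  J4: completes at 46
  J5: completes at 49
Sum = 161
Average = 161/5
= 32.20


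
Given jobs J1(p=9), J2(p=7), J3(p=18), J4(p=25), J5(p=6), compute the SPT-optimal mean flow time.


SPT order: J5 → J2 → J1 → J3 → J4
Completion times:
  J5: C=6
  J2: C=13
  J1: C=22
  J3: C=40
  J4: C=65
Sum = 146, n = 5
Mean flow = 146/5
= 29.20


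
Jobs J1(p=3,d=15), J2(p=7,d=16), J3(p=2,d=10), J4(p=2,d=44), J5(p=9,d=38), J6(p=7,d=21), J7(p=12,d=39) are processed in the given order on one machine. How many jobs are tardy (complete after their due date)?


Completion vs due date:
  J1: C=3, d=15 → on time
  J2: C=10, d=16 → on time
  J3: C=12, d=10 → TARDY
  J4: C=14, d=44 → on time
  J5: C=23, d=38 → on time
  J6: C=30, d=21 → TARDY
  J7: C=42, d=39 → TARDY
Tardy jobs: J3, J6, J7
Count = 3


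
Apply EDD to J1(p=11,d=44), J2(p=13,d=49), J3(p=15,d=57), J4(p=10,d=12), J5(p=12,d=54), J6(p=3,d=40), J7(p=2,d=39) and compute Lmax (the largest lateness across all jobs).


EDD order: J4 → J7 → J6 → J1 → J2 → J5 → J3
Completion and lateness:
  J4: C=10, d=12, L=10-12=-2
  J7: C=12, d=39, L=12-39=-27
  J6: C=15, d=40, L=15-40=-25
  J1: C=26, d=44, L=26-44=-18
  J2: C=39, d=49, L=39-49=-10
  J5: C=51, d=54, L=51-54=-3
  J3: C=66, d=57, L=66-57=9
Lmax = max(-2, -27, -25, -18, -10, -3, 9)
= 9


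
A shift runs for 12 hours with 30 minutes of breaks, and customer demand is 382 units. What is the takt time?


Available = 12×60 - 30 = 690 min
Takt time = 690 / 382
= 1.81 min/unit


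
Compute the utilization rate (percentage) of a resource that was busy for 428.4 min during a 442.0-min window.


Utilization = busy / total × 100
= 428.4 / 442.0 × 100
= 96.9%


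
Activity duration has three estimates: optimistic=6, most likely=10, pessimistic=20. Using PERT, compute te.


te = (o + 4m + p) / 6
= (6 + 4×10 + 20) / 6
= (6 + 40 + 20) / 6
= 66 / 6
= 11.00


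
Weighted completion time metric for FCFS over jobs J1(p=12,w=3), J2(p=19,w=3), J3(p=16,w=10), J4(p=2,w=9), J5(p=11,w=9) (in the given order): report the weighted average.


Completion times:
  J1: C=12, w×C=3×12=36
  J2: C=31, w×C=3×31=93
  J3: C=47, w×C=10×47=470
  J4: C=49, w×C=9×49=441
  J5: C=60, w×C=9×60=540
Sum w×C = 1580
Sum w = 34
Weighted avg = 1580/34
= 46.47


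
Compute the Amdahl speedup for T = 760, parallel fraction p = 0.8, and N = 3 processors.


Amdahl's law: T_p = T × ((1-p) + p/N)
= 760 × ((1-0.8) + 0.8/3)
= 760 × (0.20 + 0.2667)
= 760 × 0.4667
= 354.67
Speedup = 760/354.67
= 2.14×


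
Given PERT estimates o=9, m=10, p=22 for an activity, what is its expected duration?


te = (o + 4m + p) / 6
= (9 + 4×10 + 22) / 6
= (9 + 40 + 22) / 6
= 71 / 6
= 11.83


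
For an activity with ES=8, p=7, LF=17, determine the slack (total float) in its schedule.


EF = ES + duration = 8 + 7 = 15
LS = LF - duration = 17 - 7 = 10
Total Float = LF - EF = 17 - 15
(or LS - ES = 10 - 8)
= 2


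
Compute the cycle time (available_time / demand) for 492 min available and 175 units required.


Cycle time = available time / demand
= 492 / 175
= 2.81 min/unit


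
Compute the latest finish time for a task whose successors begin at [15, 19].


LF = min of all successor start times
Successors start at: [15, 19]
LF = min(15, 19)
= 15


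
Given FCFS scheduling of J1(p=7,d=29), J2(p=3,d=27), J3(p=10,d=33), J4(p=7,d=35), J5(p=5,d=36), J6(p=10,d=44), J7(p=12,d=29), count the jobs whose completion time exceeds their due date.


Completion vs due date:
  J1: C=7, d=29 → on time
  J2: C=10, d=27 → on time
  J3: C=20, d=33 → on time
  J4: C=27, d=35 → on time
  J5: C=32, d=36 → on time
  J6: C=42, d=44 → on time
  J7: C=54, d=29 → TARDY
Tardy jobs: J7
Count = 1


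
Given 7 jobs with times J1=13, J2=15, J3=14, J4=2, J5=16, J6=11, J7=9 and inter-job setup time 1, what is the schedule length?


Makespan = Σ processing + (n-1) × setup
= (13 + 15 + 14 + 2 + 16 + 11 + 9) + (7-1)×1
= 80 + 6
= 86 time units


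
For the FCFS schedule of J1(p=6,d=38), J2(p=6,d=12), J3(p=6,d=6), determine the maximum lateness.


Lateness per job (L = C - d):
  J1: C=6, d=38, L=-32
  J2: C=12, d=12, L=0
  J3: C=18, d=6, L=12
Lmax = max(-32, 0, 12)
= 12


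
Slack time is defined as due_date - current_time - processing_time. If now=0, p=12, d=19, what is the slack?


Slack = due - current_time - processing
= 19 - 0 - 12
= 7


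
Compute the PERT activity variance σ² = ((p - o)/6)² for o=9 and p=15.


σ² = ((p - o) / 6)² = (p - o)² / 36
= (15 - 9)² / 36
= 6² / 36
= 36 / 36
= 1.0000


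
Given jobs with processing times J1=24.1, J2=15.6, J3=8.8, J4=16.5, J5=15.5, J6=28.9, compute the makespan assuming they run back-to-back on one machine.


Sequential makespan: sum all processing times
= 24.1 + 15.6 + 8.8 + 16.5 + 15.5 + 28.9
= 109.4 time units


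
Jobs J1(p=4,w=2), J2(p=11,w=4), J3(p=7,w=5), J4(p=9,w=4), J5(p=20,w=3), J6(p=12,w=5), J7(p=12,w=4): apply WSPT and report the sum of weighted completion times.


WSPT order (by p/w): J3 → J1 → J4 → J6 → J2 → J7 → J5
  J3: C=7, w·C=5×7=35
  J1: C=11, w·C=2×11=22
  J4: C=20, w·C=4×20=80
  J6: C=32, w·C=5×32=160
  J2: C=43, w·C=4×43=172
  J7: C=55, w·C=4×55=220
  J5: C=75, w·C=3×75=225
Σ w·C = 914
= 914


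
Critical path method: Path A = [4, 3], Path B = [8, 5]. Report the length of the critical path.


Path A: 4 + 3 = 7
Path B: 8 + 5 = 13
Critical path = longest = max(7, 13)
= 13 (Path B)


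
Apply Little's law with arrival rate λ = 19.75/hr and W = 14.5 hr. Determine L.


Little's law: L = λ × W
= 19.75 × 14.5
= 286.38


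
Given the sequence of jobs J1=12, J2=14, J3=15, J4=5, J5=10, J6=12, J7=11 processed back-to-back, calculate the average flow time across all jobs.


Completion times:
  J1: completes at 12
  J2: completes at 26
  J3: completes at 41
  J4: completes at 46
  J5: completes at 56
  J6: completes at 68
  J7: completes at 79
Sum = 328
Average = 328/7
= 46.86


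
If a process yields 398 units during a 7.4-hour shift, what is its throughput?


Throughput = units / time
= 398 / 7.4
= 53.8 units/hour


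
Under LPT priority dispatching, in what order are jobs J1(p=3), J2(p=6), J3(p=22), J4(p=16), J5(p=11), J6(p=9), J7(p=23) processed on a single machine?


LPT: sort by longest processing time first
  J7: p=23
  J3: p=22
  J4: p=16
  J5: p=11
  J6: p=9
  J2: p=6
  J1: p=3
Order: J7 → J3 → J4 → J5 → J6 → J2 → J1


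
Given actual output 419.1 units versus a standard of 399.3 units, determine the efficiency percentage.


Efficiency = (actual / standard) × 100
= (419.1 / 399.3) × 100
= 105.0%


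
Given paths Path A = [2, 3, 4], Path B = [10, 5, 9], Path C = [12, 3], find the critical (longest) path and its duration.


Path A: 2 + 3 + 4 = 9
Path B: 10 + 5 + 9 = 24
Path C: 12 + 3 = 15
Critical path = longest = max(9, 24, 15)
= 24 (Path B)


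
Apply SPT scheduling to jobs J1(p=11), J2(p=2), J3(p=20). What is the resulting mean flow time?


SPT order: J2 → J1 → J3
Completion times:
  J2: C=2
  J1: C=13
  J3: C=33
Sum = 48, n = 3
Mean flow = 48/3
= 16.00


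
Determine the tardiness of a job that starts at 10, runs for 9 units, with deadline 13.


Completion = start + processing = 10 + 9 = 19
Tardiness = max(0, C - d) = max(0, 19 - 13)
= max(0, 6)
= 6


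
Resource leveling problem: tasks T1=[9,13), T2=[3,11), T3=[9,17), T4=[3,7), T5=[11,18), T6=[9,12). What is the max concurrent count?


Check each time point for overlaps:
  t=9: 4 tasks active (T1, T2, T3, T6)
Max concurrent = 4


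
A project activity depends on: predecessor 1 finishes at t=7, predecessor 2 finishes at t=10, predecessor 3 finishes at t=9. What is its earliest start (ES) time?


ES = max of all predecessor completion times
Predecessors: [7, 10, 9]
ES = max(7, 10, 9)
= 10


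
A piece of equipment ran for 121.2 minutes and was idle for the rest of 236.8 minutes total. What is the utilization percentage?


Utilization = busy / total × 100
= 121.2 / 236.8 × 100
= 51.2%


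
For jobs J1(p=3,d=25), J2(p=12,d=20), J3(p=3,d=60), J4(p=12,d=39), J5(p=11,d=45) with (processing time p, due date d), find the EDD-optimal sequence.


EDD: sort by earliest due date
  J2: d=20, p=12
  J1: d=25, p=3
  J4: d=39, p=12
  J5: d=45, p=11
  J3: d=60, p=3
Order: J2 → J1 → J4 → J5 → J3


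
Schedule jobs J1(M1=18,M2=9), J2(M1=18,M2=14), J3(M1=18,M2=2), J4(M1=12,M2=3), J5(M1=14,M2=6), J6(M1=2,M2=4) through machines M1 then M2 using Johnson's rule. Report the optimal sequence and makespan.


Johnson's rule:
Group 1 (M1≤M2, sort by M1): ['J6']
Group 2 (M1>M2, sort desc M2): ['J2', 'J1', 'J5', 'J4', 'J3']
Sequence: J6 → J2 → J1 → J5 → J4 → J3
Makespan calculation:
  J6: M1 done=2, M2 done=6
  J2: M1 done=20, M2 done=34
  J1: M1 done=38, M2 done=47
  J5: M1 done=52, M2 done=58
  J4: M1 done=64, M2 done=67
  J3: M1 done=82, M2 done=84
= Sequence: J6 → J2 → J1 → J5 → J4 → J3, Makespan: 84


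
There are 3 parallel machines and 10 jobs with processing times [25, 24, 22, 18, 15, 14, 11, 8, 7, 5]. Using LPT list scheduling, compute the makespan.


Jobs (LPT sorted): [25, 24, 22, 18, 15, 14, 11, 8, 7, 5]
Machines: 3
  J=25 → Machine 1 (load: 0+25=25)
  J=24 → Machine 2 (load: 0+24=24)
  J=22 → Machine 3 (load: 0+22=22)
  J=18 → Machine 3 (load: 22+18=40)
  J=15 → Machine 2 (load: 24+15=39)
  J=14 → Machine 1 (load: 25+14=39)
  J=11 → Machine 1 (load: 39+11=50)
  J=8 → Machine 2 (load: 39+8=47)
  J=7 → Machine 3 (load: 40+7=47)
  J=5 → Machine 2 (load: 47+5=52)
Machine loads: [50, 52, 47]
Makespan = max = 52 time units


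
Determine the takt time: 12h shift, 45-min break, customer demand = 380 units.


Available = 12×60 - 45 = 675 min
Takt time = 675 / 380
= 1.78 min/unit


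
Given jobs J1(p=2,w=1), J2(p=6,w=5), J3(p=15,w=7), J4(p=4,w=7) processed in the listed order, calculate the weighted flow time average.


Completion times:
  J1: C=2, w×C=1×2=2
  J2: C=8, w×C=5×8=40
  J3: C=23, w×C=7×23=161
  J4: C=27, w×C=7×27=189
Sum w×C = 392
Sum w = 20
Weighted avg = 392/20
= 19.60


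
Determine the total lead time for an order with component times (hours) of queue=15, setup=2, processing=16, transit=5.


Lead time = queue + setup + processing + transit
= 15 + 2 + 16 + 5
= 38 hours


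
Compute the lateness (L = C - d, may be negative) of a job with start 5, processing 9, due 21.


Completion = 5 + 9 = 14
Lateness = C - d = 14 - 21
= -7


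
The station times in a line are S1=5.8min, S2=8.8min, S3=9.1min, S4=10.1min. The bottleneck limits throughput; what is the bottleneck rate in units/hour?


Bottleneck = longest station time
Station times: [5.8, 8.8, 9.1, 10.1]
Max = 10.1 min
Rate = 60 / 10.1
= 5.94 units/hour (bottleneck: 10.1min)


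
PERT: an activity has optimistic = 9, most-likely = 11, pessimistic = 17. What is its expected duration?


te = (o + 4m + p) / 6
= (9 + 4×11 + 17) / 6
= (9 + 44 + 17) / 6
= 70 / 6
= 11.67


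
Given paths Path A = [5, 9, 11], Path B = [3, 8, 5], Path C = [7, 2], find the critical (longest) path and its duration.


Path A: 5 + 9 + 11 = 25
Path B: 3 + 8 + 5 = 16
Path C: 7 + 2 = 9
Critical path = longest = max(25, 16, 9)
= 25 (Path A)


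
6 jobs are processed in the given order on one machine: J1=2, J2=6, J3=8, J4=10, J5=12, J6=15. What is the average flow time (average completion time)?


Completion times:
  J1: completes at 2
  J2: completes at 8
  J3: completes at 16
  J4: completes at 26
  J5: completes at 38
  J6: completes at 53
Sum = 143
Average = 143/6
= 23.83


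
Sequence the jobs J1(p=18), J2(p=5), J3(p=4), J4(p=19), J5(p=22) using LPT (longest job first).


LPT: sort by longest processing time first
  J5: p=22
  J4: p=19
  J1: p=18
  J2: p=5
  J3: p=4
Order: J5 → J4 → J1 → J2 → J3


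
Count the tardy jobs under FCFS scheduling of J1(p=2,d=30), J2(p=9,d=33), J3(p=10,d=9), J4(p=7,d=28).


Completion vs due date:
  J1: C=2, d=30 → on time
  J2: C=11, d=33 → on time
  J3: C=21, d=9 → TARDY
  J4: C=28, d=28 → on time
Tardy jobs: J3
Count = 1


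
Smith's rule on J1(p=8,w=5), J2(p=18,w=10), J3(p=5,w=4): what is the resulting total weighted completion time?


WSPT order (by p/w): J3 → J1 → J2
  J3: C=5, w·C=4×5=20
  J1: C=13, w·C=5×13=65
  J2: C=31, w·C=10×31=310
Σ w·C = 395
= 395


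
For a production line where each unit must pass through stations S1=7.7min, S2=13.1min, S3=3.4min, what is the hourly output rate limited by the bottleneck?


Bottleneck = longest station time
Station times: [7.7, 13.1, 3.4]
Max = 13.1 min
Rate = 60 / 13.1
= 4.58 units/hour (bottleneck: 13.1min)


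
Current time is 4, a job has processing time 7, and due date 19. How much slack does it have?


Slack = due - current_time - processing
= 19 - 4 - 7
= 8


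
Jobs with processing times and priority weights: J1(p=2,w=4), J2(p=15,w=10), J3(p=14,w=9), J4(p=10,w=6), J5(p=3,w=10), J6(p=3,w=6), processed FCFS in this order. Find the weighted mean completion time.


Completion times:
  J1: C=2, w×C=4×2=8
  J2: C=17, w×C=10×17=170
  J3: C=31, w×C=9×31=279
  J4: C=41, w×C=6×41=246
  J5: C=44, w×C=10×44=440
  J6: C=47, w×C=6×47=282
Sum w×C = 1425
Sum w = 45
Weighted avg = 1425/45
= 31.67


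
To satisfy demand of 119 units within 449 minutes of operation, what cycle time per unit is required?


Cycle time = available time / demand
= 449 / 119
= 3.77 min/unit


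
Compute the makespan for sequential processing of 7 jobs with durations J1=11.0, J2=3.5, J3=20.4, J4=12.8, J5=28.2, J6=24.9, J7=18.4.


Sequential makespan: sum all processing times
= 11.0 + 3.5 + 20.4 + 12.8 + 28.2 + 24.9 + 18.4
= 119.2 time units


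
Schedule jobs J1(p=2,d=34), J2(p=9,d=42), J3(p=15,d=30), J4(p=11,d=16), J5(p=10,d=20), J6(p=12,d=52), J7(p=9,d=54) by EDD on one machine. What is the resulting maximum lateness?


EDD order: J4 → J5 → J3 → J1 → J2 → J6 → J7
Completion and lateness:
  J4: C=11, d=16, L=11-16=-5
  J5: C=21, d=20, L=21-20=1
  J3: C=36, d=30, L=36-30=6
  J1: C=38, d=34, L=38-34=4
  J2: C=47, d=42, L=47-42=5
  J6: C=59, d=52, L=59-52=7
  J7: C=68, d=54, L=68-54=14
Lmax = max(-5, 1, 6, 4, 5, 7, 14)
= 14


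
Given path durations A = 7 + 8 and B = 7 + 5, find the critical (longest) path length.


Path A: 7 + 8 = 15
Path B: 7 + 5 = 12
Critical path = longest = max(15, 12)
= 15 (Path A)


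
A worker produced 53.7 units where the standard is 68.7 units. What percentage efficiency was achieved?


Efficiency = (actual / standard) × 100
= (53.7 / 68.7) × 100
= 78.2%


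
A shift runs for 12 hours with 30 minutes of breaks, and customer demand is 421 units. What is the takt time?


Available = 12×60 - 30 = 690 min
Takt time = 690 / 421
= 1.64 min/unit


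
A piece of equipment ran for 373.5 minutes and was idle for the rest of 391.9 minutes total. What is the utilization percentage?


Utilization = busy / total × 100
= 373.5 / 391.9 × 100
= 95.3%


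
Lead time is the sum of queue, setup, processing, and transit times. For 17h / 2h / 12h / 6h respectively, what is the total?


Lead time = queue + setup + processing + transit
= 17 + 2 + 12 + 6
= 37 hours


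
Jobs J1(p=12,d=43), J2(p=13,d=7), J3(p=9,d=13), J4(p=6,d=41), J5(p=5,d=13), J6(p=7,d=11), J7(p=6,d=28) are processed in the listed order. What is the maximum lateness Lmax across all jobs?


Lateness per job (L = C - d):
  J1: C=12, d=43, L=-31
  J2: C=25, d=7, L=18
  J3: C=34, d=13, L=21
  J4: C=40, d=41, L=-1
  J5: C=45, d=13, L=32
  J6: C=52, d=11, L=41
  J7: C=58, d=28, L=30
Lmax = max(-31, 18, 21, -1, 32, 41, 30)
= 41


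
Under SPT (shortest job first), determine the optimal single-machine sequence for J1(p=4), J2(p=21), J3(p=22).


SPT: sort by shortest processing time
  J1: p=4
  J2: p=21
  J3: p=22
Order: J1 → J2 → J3


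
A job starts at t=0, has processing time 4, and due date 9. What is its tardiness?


Completion = start + processing = 0 + 4 = 4
Tardiness = max(0, C - d) = max(0, 4 - 9)
= max(0, -5)
= 0


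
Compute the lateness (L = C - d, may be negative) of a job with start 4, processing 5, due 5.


Completion = 4 + 5 = 9
Lateness = C - d = 9 - 5
= 4


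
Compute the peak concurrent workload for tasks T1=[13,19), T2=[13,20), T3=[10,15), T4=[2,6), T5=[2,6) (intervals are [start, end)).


Check each time point for overlaps:
  t=13: 3 tasks active (T1, T2, T3)
Max concurrent = 3


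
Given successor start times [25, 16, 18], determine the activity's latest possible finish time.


LF = min of all successor start times
Successors start at: [25, 16, 18]
LF = min(25, 16, 18)
= 16


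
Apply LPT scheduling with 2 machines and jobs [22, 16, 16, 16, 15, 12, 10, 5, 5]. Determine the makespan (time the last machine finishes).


Jobs (LPT sorted): [22, 16, 16, 16, 15, 12, 10, 5, 5]
Machines: 2
  J=22 → Machine 1 (load: 0+22=22)
  J=16 → Machine 2 (load: 0+16=16)
  J=16 → Machine 2 (load: 16+16=32)
  J=16 → Machine 1 (load: 22+16=38)
  J=15 → Machine 2 (load: 32+15=47)
  J=12 → Machine 1 (load: 38+12=50)
  J=10 → Machine 2 (load: 47+10=57)
  J=5 → Machine 1 (load: 50+5=55)
  J=5 → Machine 1 (load: 55+5=60)
Machine loads: [60, 57]
Makespan = max = 60 time units


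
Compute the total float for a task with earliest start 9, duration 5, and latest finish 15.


EF = ES + duration = 9 + 5 = 14
LS = LF - duration = 15 - 5 = 10
Total Float = LF - EF = 15 - 14
(or LS - ES = 10 - 9)
= 1
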